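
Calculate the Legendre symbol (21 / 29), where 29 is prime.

-1

Reciprocity: 21 ≡ 1 and 29 ≡ 1 (mod 4), so (21/29) = +(29/21).
Reduce top mod 21: now compute (8/21).
Pull out 2^3: since 21 ≡ 5 (mod 8), (2/21) = -1, so (2/21)^3 = -1.
Reached (1/21) = 1. Collecting the sign flips along the way, the symbol is -1.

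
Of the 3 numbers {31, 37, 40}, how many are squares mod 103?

(31/103) = -1 → non-residue.
(37/103) = -1 → non-residue.
(40/103) = -1 → non-residue.
Total quadratic residues among the 3: 0.

0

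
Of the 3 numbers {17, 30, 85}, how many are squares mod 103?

(17/103) = +1 → QR.
(30/103) = +1 → QR.
(85/103) = -1 → non-residue.
Total quadratic residues among the 3: 2.

2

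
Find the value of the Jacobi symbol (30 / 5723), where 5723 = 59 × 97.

Pull out 2: since 5723 ≡ 3 (mod 8), (2/5723) = -1.
Reciprocity: 15 ≡ 3 and 5723 ≡ 3 (mod 4), so (15/5723) = −(5723/15).
Reduce top mod 15: now compute (8/15).
Pull out 2^3: since 15 ≡ 7 (mod 8), (2/15) = +1, so (2/15)^3 = +1.
Reached (1/15) = 1. Collecting the sign flips along the way, the symbol is +1.

1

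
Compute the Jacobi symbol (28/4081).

0

Pull out 2^2: since 4081 ≡ 1 (mod 8), (2/4081) = +1, so (2/4081)^2 = +1.
Reciprocity: 7 ≡ 3 and 4081 ≡ 1 (mod 4), so (7/4081) = +(4081/7).
Reduce top mod 7: now compute (0/7).
Top reduces to 0: gcd > 1, so the symbol is 0.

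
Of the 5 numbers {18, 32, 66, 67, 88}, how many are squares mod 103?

3

(18/103) = +1 → QR.
(32/103) = +1 → QR.
(66/103) = +1 → QR.
(67/103) = -1 → non-residue.
(88/103) = -1 → non-residue.
Total quadratic residues among the 5: 3.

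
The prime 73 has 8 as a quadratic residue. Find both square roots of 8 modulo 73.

73 ≡ 1 (mod 4), so we find a root by search.
Trying successive values, 9² = 81 ≡ 8 (mod 73). The other root is 73 − 9 = 64.

9, 64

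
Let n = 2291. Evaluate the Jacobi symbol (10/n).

-1

Pull out 2: since 2291 ≡ 3 (mod 8), (2/2291) = -1.
Reciprocity: 5 ≡ 1 and 2291 ≡ 3 (mod 4), so (5/2291) = +(2291/5).
Reduce top mod 5: now compute (1/5).
Reached (1/5) = 1. Collecting the sign flips along the way, the symbol is -1.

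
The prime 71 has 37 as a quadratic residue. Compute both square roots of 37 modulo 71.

Since 71 ≡ 3 (mod 4), a square root of 37 is 37^((71+1)/4) = 37^18 mod 71.
Repeated squaring: 37^2≡20, 37^4≡45, 37^8≡37, 37^16≡20 (mod 71).
37^18 = 37^(16+2) ≡ 45 (mod 71).
Check: 45² = 2025 ≡ 37 (mod 71). The two roots are 26 and 45.

26, 45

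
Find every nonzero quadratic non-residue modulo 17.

Square k = 1,…,8 (k and 17−k give the same square):
1²=1, 2²=4, 3²=9, 4²=16, 5²≡8, 6²≡2, 7²≡15, 8²≡13 (mod 17).
The residues are {1, 2, 4, 8, 9, 13, 15, 16}; the non-residues are the remaining 8 nonzero classes.

3 5 6 7 10 11 12 14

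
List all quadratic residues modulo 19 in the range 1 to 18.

1 4 5 6 7 9 11 16 17

Square k = 1,…,9 (k and 19−k give the same square):
1²=1, 2²=4, 3²=9, 4²=16, 5²≡6, 6²≡17, 7²≡11, 8²≡7, 9²≡5 (mod 19).
So the quadratic residues mod 19 are {1, 4, 5, 6, 7, 9, 11, 16, 17}.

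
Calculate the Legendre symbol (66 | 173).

Pull out 2: since 173 ≡ 5 (mod 8), (2/173) = -1.
Reciprocity: 33 ≡ 1 and 173 ≡ 1 (mod 4), so (33/173) = +(173/33).
Reduce top mod 33: now compute (8/33).
Pull out 2^3: since 33 ≡ 1 (mod 8), (2/33) = +1, so (2/33)^3 = +1.
Reached (1/33) = 1. Collecting the sign flips along the way, the symbol is -1.

-1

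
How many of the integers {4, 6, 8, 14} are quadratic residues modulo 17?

2

(4/17) = +1 → QR.
(6/17) = -1 → non-residue.
(8/17) = +1 → QR.
(14/17) = -1 → non-residue.
Total quadratic residues among the 4: 2.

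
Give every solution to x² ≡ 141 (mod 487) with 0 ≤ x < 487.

Since 487 ≡ 3 (mod 4), a square root of 141 is 141^((487+1)/4) = 141^122 mod 487.
Repeated squaring: 141^2≡401, 141^4≡91, 141^8≡2, 141^16≡4, 141^32≡16, 141^64≡256 (mod 487).
141^122 = 141^(64+32+16+8+2) ≡ 221 (mod 487).
Check: 221² = 48841 ≡ 141 (mod 487). The two roots are 221 and 266.

221, 266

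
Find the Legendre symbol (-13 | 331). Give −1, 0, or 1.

1

First reduce: -13 ≡ 318 (mod 331).
Pull out 2: since 331 ≡ 3 (mod 8), (2/331) = -1.
Reciprocity: 159 ≡ 3 and 331 ≡ 3 (mod 4), so (159/331) = −(331/159).
Reduce top mod 159: now compute (13/159).
Reciprocity: 13 ≡ 1 and 159 ≡ 3 (mod 4), so (13/159) = +(159/13).
Reduce top mod 13: now compute (3/13).
Reciprocity: 3 ≡ 3 and 13 ≡ 1 (mod 4), so (3/13) = +(13/3).
Reduce top mod 3: now compute (1/3).
Reached (1/3) = 1. Collecting the sign flips along the way, the symbol is +1.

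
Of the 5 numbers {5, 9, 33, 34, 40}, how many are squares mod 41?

4

(5/41) = +1 → QR.
(9/41) = +1 → QR.
(33/41) = +1 → QR.
(34/41) = -1 → non-residue.
(40/41) = +1 → QR.
Total quadratic residues among the 5: 4.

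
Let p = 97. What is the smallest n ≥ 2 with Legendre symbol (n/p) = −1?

(2/97) = +1, so 2 is a residue.
(3/97) = +1, so 3 is a residue.
(4/97) = +1, so 4 is a residue.
(5/97) = −1, so 5 is the smallest positive non-residue mod 97.

5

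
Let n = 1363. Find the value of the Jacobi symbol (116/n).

0

Pull out 2^2: since 1363 ≡ 3 (mod 8), (2/1363) = -1, so (2/1363)^2 = +1.
Reciprocity: 29 ≡ 1 and 1363 ≡ 3 (mod 4), so (29/1363) = +(1363/29).
Reduce top mod 29: now compute (0/29).
Top reduces to 0: gcd > 1, so the symbol is 0.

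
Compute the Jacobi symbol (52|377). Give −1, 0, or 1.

0

Pull out 2^2: since 377 ≡ 1 (mod 8), (2/377) = +1, so (2/377)^2 = +1.
Reciprocity: 13 ≡ 1 and 377 ≡ 1 (mod 4), so (13/377) = +(377/13).
Reduce top mod 13: now compute (0/13).
Top reduces to 0: gcd > 1, so the symbol is 0.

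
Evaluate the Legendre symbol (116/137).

Euler's criterion: (116/137) ≡ 116^68 (mod 137).
116^2 ≡ 30 (mod 137)
116^4 ≡ 78 (mod 137)
116^8 ≡ 56 (mod 137)
116^16 ≡ 122 (mod 137)
116^32 ≡ 88 (mod 137)
116^64 ≡ 72 (mod 137)
116^68 = 116^(64+4) ≡ 136 (mod 137).
Result is 136 ≡ −1, so (116/137) = −1.

-1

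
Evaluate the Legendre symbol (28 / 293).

-1

Pull out 2^2: since 293 ≡ 5 (mod 8), (2/293) = -1, so (2/293)^2 = +1.
Reciprocity: 7 ≡ 3 and 293 ≡ 1 (mod 4), so (7/293) = +(293/7).
Reduce top mod 7: now compute (6/7).
Pull out 2: since 7 ≡ 7 (mod 8), (2/7) = +1.
Reciprocity: 3 ≡ 3 and 7 ≡ 3 (mod 4), so (3/7) = −(7/3).
Reduce top mod 3: now compute (1/3).
Reached (1/3) = 1. Collecting the sign flips along the way, the symbol is -1.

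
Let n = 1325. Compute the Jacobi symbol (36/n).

Pull out 2^2: since 1325 ≡ 5 (mod 8), (2/1325) = -1, so (2/1325)^2 = +1.
Reciprocity: 9 ≡ 1 and 1325 ≡ 1 (mod 4), so (9/1325) = +(1325/9).
Reduce top mod 9: now compute (2/9).
Pull out 2: since 9 ≡ 1 (mod 8), (2/9) = +1.
Reached (1/9) = 1. Collecting the sign flips along the way, the symbol is +1.

1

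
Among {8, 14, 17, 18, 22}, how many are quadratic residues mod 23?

(8/23) = +1 → QR.
(14/23) = -1 → non-residue.
(17/23) = -1 → non-residue.
(18/23) = +1 → QR.
(22/23) = -1 → non-residue.
Total quadratic residues among the 5: 2.

2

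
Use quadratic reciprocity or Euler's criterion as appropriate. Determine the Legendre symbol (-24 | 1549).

First reduce: -24 ≡ 1525 (mod 1549).
Reciprocity: 1525 ≡ 1 and 1549 ≡ 1 (mod 4), so (1525/1549) = +(1549/1525).
Reduce top mod 1525: now compute (24/1525).
Pull out 2^3: since 1525 ≡ 5 (mod 8), (2/1525) = -1, so (2/1525)^3 = -1.
Reciprocity: 3 ≡ 3 and 1525 ≡ 1 (mod 4), so (3/1525) = +(1525/3).
Reduce top mod 3: now compute (1/3).
Reached (1/3) = 1. Collecting the sign flips along the way, the symbol is -1.

-1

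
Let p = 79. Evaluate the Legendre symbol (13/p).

1

Reciprocity: 13 ≡ 1 and 79 ≡ 3 (mod 4), so (13/79) = +(79/13).
Reduce top mod 13: now compute (1/13).
Reached (1/13) = 1. Collecting the sign flips along the way, the symbol is +1.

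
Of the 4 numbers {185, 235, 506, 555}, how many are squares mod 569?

(185/569) = -1 → non-residue.
(235/569) = -1 → non-residue.
(506/569) = +1 → QR.
(555/569) = +1 → QR.
Total quadratic residues among the 4: 2.

2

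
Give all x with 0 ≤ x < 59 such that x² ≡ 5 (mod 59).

8, 51

Since 59 ≡ 3 (mod 4), a square root of 5 is 5^((59+1)/4) = 5^15 mod 59.
Repeated squaring: 5^2≡25, 5^4≡35, 5^8≡45 (mod 59).
5^15 = 5^(8+4+2+1) ≡ 51 (mod 59).
Check: 51² = 2601 ≡ 5 (mod 59). The two roots are 8 and 51.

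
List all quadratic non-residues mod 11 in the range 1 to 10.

Square k = 1,…,5 (k and 11−k give the same square):
1²=1, 2²=4, 3²=9, 4²≡5, 5²≡3 (mod 11).
The residues are {1, 3, 4, 5, 9}; the non-residues are the remaining 5 nonzero classes.

2 6 7 8 10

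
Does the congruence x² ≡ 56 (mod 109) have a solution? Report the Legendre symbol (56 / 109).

Pull out 2^3: since 109 ≡ 5 (mod 8), (2/109) = -1, so (2/109)^3 = -1.
Reciprocity: 7 ≡ 3 and 109 ≡ 1 (mod 4), so (7/109) = +(109/7).
Reduce top mod 7: now compute (4/7).
Pull out 2^2: since 7 ≡ 7 (mod 8), (2/7) = +1, so (2/7)^2 = +1.
Reached (1/7) = 1. Collecting the sign flips along the way, the symbol is -1.

-1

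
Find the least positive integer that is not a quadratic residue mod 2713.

(2/2713) = +1, so 2 is a residue.
(3/2713) = +1, so 3 is a residue.
(4/2713) = +1, so 4 is a residue.
(5/2713) = −1, so 5 is the smallest positive non-residue mod 2713.

5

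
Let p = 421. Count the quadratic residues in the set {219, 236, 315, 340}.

(219/421) = -1 → non-residue.
(236/421) = -1 → non-residue.
(315/421) = +1 → QR.
(340/421) = +1 → QR.
Total quadratic residues among the 4: 2.

2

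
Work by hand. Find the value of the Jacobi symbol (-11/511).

First reduce: -11 ≡ 500 (mod 511).
Pull out 2^2: since 511 ≡ 7 (mod 8), (2/511) = +1, so (2/511)^2 = +1.
Reciprocity: 125 ≡ 1 and 511 ≡ 3 (mod 4), so (125/511) = +(511/125).
Reduce top mod 125: now compute (11/125).
Reciprocity: 11 ≡ 3 and 125 ≡ 1 (mod 4), so (11/125) = +(125/11).
Reduce top mod 11: now compute (4/11).
Pull out 2^2: since 11 ≡ 3 (mod 8), (2/11) = -1, so (2/11)^2 = +1.
Reached (1/11) = 1. Collecting the sign flips along the way, the symbol is +1.

1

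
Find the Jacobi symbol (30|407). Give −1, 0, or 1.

Pull out 2: since 407 ≡ 7 (mod 8), (2/407) = +1.
Reciprocity: 15 ≡ 3 and 407 ≡ 3 (mod 4), so (15/407) = −(407/15).
Reduce top mod 15: now compute (2/15).
Pull out 2: since 15 ≡ 7 (mod 8), (2/15) = +1.
Reached (1/15) = 1. Collecting the sign flips along the way, the symbol is -1.

-1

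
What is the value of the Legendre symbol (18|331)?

Pull out 2: since 331 ≡ 3 (mod 8), (2/331) = -1.
Reciprocity: 9 ≡ 1 and 331 ≡ 3 (mod 4), so (9/331) = +(331/9).
Reduce top mod 9: now compute (7/9).
Reciprocity: 7 ≡ 3 and 9 ≡ 1 (mod 4), so (7/9) = +(9/7).
Reduce top mod 7: now compute (2/7).
Pull out 2: since 7 ≡ 7 (mod 8), (2/7) = +1.
Reached (1/7) = 1. Collecting the sign flips along the way, the symbol is -1.

-1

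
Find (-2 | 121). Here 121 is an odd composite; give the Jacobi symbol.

1

First reduce: -2 ≡ 119 (mod 121).
Reciprocity: 119 ≡ 3 and 121 ≡ 1 (mod 4), so (119/121) = +(121/119).
Reduce top mod 119: now compute (2/119).
Pull out 2: since 119 ≡ 7 (mod 8), (2/119) = +1.
Reached (1/119) = 1. Collecting the sign flips along the way, the symbol is +1.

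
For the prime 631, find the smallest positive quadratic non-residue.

(2/631) = +1, so 2 is a residue.
(3/631) = −1, so 3 is the smallest positive non-residue mod 631.

3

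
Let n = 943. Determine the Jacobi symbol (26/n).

-1

Pull out 2: since 943 ≡ 7 (mod 8), (2/943) = +1.
Reciprocity: 13 ≡ 1 and 943 ≡ 3 (mod 4), so (13/943) = +(943/13).
Reduce top mod 13: now compute (7/13).
Reciprocity: 7 ≡ 3 and 13 ≡ 1 (mod 4), so (7/13) = +(13/7).
Reduce top mod 7: now compute (6/7).
Pull out 2: since 7 ≡ 7 (mod 8), (2/7) = +1.
Reciprocity: 3 ≡ 3 and 7 ≡ 3 (mod 4), so (3/7) = −(7/3).
Reduce top mod 3: now compute (1/3).
Reached (1/3) = 1. Collecting the sign flips along the way, the symbol is -1.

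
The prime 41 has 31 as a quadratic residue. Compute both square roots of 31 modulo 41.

41 ≡ 1 (mod 4), so we find a root by search.
Trying successive values, 20² = 400 ≡ 31 (mod 41). The other root is 41 − 20 = 21.

20, 21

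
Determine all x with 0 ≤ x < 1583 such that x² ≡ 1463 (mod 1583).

Since 1583 ≡ 3 (mod 4), a square root of 1463 is 1463^((1583+1)/4) = 1463^396 mod 1583.
Repeated squaring: 1463^2≡153, 1463^4≡1247, 1463^8≡503, 1463^16≡1312, 1463^32≡623, 1463^64≡294, 1463^128≡954, 1463^256≡1474 (mod 1583).
1463^396 = 1463^(256+128+8+4) ≡ 1471 (mod 1583).
Check: 1471² = 2163841 ≡ 1463 (mod 1583). The two roots are 112 and 1471.

112, 1471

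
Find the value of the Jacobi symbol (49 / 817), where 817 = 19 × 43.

Reciprocity: 49 ≡ 1 and 817 ≡ 1 (mod 4), so (49/817) = +(817/49).
Reduce top mod 49: now compute (33/49).
Reciprocity: 33 ≡ 1 and 49 ≡ 1 (mod 4), so (33/49) = +(49/33).
Reduce top mod 33: now compute (16/33).
Pull out 2^4: since 33 ≡ 1 (mod 8), (2/33) = +1, so (2/33)^4 = +1.
Reached (1/33) = 1. Collecting the sign flips along the way, the symbol is +1.

1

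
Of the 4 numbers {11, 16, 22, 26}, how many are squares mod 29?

(11/29) = -1 → non-residue.
(16/29) = +1 → QR.
(22/29) = +1 → QR.
(26/29) = -1 → non-residue.
Total quadratic residues among the 4: 2.

2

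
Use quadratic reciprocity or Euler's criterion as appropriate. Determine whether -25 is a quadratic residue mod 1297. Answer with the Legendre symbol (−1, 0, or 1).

1

First reduce: -25 ≡ 1272 (mod 1297).
Pull out 2^3: since 1297 ≡ 1 (mod 8), (2/1297) = +1, so (2/1297)^3 = +1.
Reciprocity: 159 ≡ 3 and 1297 ≡ 1 (mod 4), so (159/1297) = +(1297/159).
Reduce top mod 159: now compute (25/159).
Reciprocity: 25 ≡ 1 and 159 ≡ 3 (mod 4), so (25/159) = +(159/25).
Reduce top mod 25: now compute (9/25).
Reciprocity: 9 ≡ 1 and 25 ≡ 1 (mod 4), so (9/25) = +(25/9).
Reduce top mod 9: now compute (7/9).
Reciprocity: 7 ≡ 3 and 9 ≡ 1 (mod 4), so (7/9) = +(9/7).
Reduce top mod 7: now compute (2/7).
Pull out 2: since 7 ≡ 7 (mod 8), (2/7) = +1.
Reached (1/7) = 1. Collecting the sign flips along the way, the symbol is +1.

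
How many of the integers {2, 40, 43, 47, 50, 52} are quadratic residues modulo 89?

4

(2/89) = +1 → QR.
(40/89) = +1 → QR.
(43/89) = -1 → non-residue.
(47/89) = +1 → QR.
(50/89) = +1 → QR.
(52/89) = -1 → non-residue.
Total quadratic residues among the 6: 4.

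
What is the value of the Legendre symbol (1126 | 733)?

Euler's criterion: (1126/733) ≡ 393^366 (mod 733).
393^2 ≡ 519 (mod 733)
393^4 ≡ 350 (mod 733)
393^8 ≡ 89 (mod 733)
393^16 ≡ 591 (mod 733)
393^32 ≡ 373 (mod 733)
393^64 ≡ 592 (mod 733)
393^128 ≡ 90 (mod 733)
393^256 ≡ 37 (mod 733)
393^366 = 393^(256+64+32+8+4+2) ≡ 732 (mod 733).
Result is 732 ≡ −1, so (1126/733) = −1.

-1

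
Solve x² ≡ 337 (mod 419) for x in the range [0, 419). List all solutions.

Since 419 ≡ 3 (mod 4), a square root of 337 is 337^((419+1)/4) = 337^105 mod 419.
Repeated squaring: 337^2≡20, 337^4≡400, 337^8≡361, 337^16≡12, 337^32≡144, 337^64≡205 (mod 419).
337^105 = 337^(64+32+8+1) ≡ 276 (mod 419).
Check: 276² = 76176 ≡ 337 (mod 419). The two roots are 143 and 276.

143, 276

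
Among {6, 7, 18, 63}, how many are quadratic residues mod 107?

(6/107) = -1 → non-residue.
(7/107) = -1 → non-residue.
(18/107) = -1 → non-residue.
(63/107) = -1 → non-residue.
Total quadratic residues among the 4: 0.

0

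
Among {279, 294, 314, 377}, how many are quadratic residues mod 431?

(279/431) = -1 → non-residue.
(294/431) = +1 → QR.
(314/431) = +1 → QR.
(377/431) = -1 → non-residue.
Total quadratic residues among the 4: 2.

2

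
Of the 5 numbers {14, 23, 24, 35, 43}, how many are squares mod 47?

(14/47) = +1 → QR.
(23/47) = -1 → non-residue.
(24/47) = +1 → QR.
(35/47) = -1 → non-residue.
(43/47) = -1 → non-residue.
Total quadratic residues among the 5: 2.

2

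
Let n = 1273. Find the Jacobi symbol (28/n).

Pull out 2^2: since 1273 ≡ 1 (mod 8), (2/1273) = +1, so (2/1273)^2 = +1.
Reciprocity: 7 ≡ 3 and 1273 ≡ 1 (mod 4), so (7/1273) = +(1273/7).
Reduce top mod 7: now compute (6/7).
Pull out 2: since 7 ≡ 7 (mod 8), (2/7) = +1.
Reciprocity: 3 ≡ 3 and 7 ≡ 3 (mod 4), so (3/7) = −(7/3).
Reduce top mod 3: now compute (1/3).
Reached (1/3) = 1. Collecting the sign flips along the way, the symbol is -1.

-1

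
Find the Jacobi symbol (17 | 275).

Reciprocity: 17 ≡ 1 and 275 ≡ 3 (mod 4), so (17/275) = +(275/17).
Reduce top mod 17: now compute (3/17).
Reciprocity: 3 ≡ 3 and 17 ≡ 1 (mod 4), so (3/17) = +(17/3).
Reduce top mod 3: now compute (2/3).
Pull out 2: since 3 ≡ 3 (mod 8), (2/3) = -1.
Reached (1/3) = 1. Collecting the sign flips along the way, the symbol is -1.

-1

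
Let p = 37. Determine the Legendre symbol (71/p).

1

First reduce: 71 ≡ 34 (mod 37).
Pull out 2: since 37 ≡ 5 (mod 8), (2/37) = -1.
Reciprocity: 17 ≡ 1 and 37 ≡ 1 (mod 4), so (17/37) = +(37/17).
Reduce top mod 17: now compute (3/17).
Reciprocity: 3 ≡ 3 and 17 ≡ 1 (mod 4), so (3/17) = +(17/3).
Reduce top mod 3: now compute (2/3).
Pull out 2: since 3 ≡ 3 (mod 8), (2/3) = -1.
Reached (1/3) = 1. Collecting the sign flips along the way, the symbol is +1.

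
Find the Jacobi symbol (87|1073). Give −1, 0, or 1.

Reciprocity: 87 ≡ 3 and 1073 ≡ 1 (mod 4), so (87/1073) = +(1073/87).
Reduce top mod 87: now compute (29/87).
Reciprocity: 29 ≡ 1 and 87 ≡ 3 (mod 4), so (29/87) = +(87/29).
Reduce top mod 29: now compute (0/29).
Top reduces to 0: gcd > 1, so the symbol is 0.

0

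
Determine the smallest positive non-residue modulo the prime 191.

(2/191) = +1, so 2 is a residue.
(3/191) = +1, so 3 is a residue.
(4/191) = +1, so 4 is a residue.
(5/191) = +1, so 5 is a residue.
(6/191) = +1, so 6 is a residue.
(7/191) = −1, so 7 is the smallest positive non-residue mod 191.

7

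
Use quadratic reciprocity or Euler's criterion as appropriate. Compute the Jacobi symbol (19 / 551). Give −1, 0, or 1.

0

Reciprocity: 19 ≡ 3 and 551 ≡ 3 (mod 4), so (19/551) = −(551/19).
Reduce top mod 19: now compute (0/19).
Top reduces to 0: gcd > 1, so the symbol is 0.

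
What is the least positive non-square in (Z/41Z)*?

(2/41) = +1, so 2 is a residue.
(3/41) = −1, so 3 is the smallest positive non-residue mod 41.

3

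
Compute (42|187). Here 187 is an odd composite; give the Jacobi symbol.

1

Pull out 2: since 187 ≡ 3 (mod 8), (2/187) = -1.
Reciprocity: 21 ≡ 1 and 187 ≡ 3 (mod 4), so (21/187) = +(187/21).
Reduce top mod 21: now compute (19/21).
Reciprocity: 19 ≡ 3 and 21 ≡ 1 (mod 4), so (19/21) = +(21/19).
Reduce top mod 19: now compute (2/19).
Pull out 2: since 19 ≡ 3 (mod 8), (2/19) = -1.
Reached (1/19) = 1. Collecting the sign flips along the way, the symbol is +1.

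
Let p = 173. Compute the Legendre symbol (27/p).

Euler's criterion: (27/173) ≡ 27^86 (mod 173).
27^2 ≡ 37 (mod 173)
27^4 ≡ 158 (mod 173)
27^8 ≡ 52 (mod 173)
27^16 ≡ 109 (mod 173)
27^32 ≡ 117 (mod 173)
27^64 ≡ 22 (mod 173)
27^86 = 27^(64+16+4+2) ≡ 172 (mod 173).
Result is 172 ≡ −1, so (27/173) = −1.

-1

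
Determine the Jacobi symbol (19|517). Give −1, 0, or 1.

Reciprocity: 19 ≡ 3 and 517 ≡ 1 (mod 4), so (19/517) = +(517/19).
Reduce top mod 19: now compute (4/19).
Pull out 2^2: since 19 ≡ 3 (mod 8), (2/19) = -1, so (2/19)^2 = +1.
Reached (1/19) = 1. Collecting the sign flips along the way, the symbol is +1.

1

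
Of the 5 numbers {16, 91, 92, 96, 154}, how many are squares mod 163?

3

(16/163) = +1 → QR.
(91/163) = +1 → QR.
(92/163) = -1 → non-residue.
(96/163) = +1 → QR.
(154/163) = -1 → non-residue.
Total quadratic residues among the 5: 3.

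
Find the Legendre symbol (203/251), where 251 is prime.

-1

Euler's criterion: (203/251) ≡ 203^125 (mod 251).
203^2 ≡ 45 (mod 251)
203^4 ≡ 17 (mod 251)
203^8 ≡ 38 (mod 251)
203^16 ≡ 189 (mod 251)
203^32 ≡ 79 (mod 251)
203^64 ≡ 217 (mod 251)
203^125 = 203^(64+32+16+8+4+1) ≡ 250 (mod 251).
Result is 250 ≡ −1, so (203/251) = −1.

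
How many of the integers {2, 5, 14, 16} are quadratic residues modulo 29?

(2/29) = -1 → non-residue.
(5/29) = +1 → QR.
(14/29) = -1 → non-residue.
(16/29) = +1 → QR.
Total quadratic residues among the 4: 2.

2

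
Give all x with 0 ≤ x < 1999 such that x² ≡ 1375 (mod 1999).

Since 1999 ≡ 3 (mod 4), a square root of 1375 is 1375^((1999+1)/4) = 1375^500 mod 1999.
Repeated squaring: 1375^2≡1570, 1375^4≡133, 1375^8≡1697, 1375^16≡1249, 1375^32≡781, 1375^64≡266, 1375^128≡791, 1375^256≡1993 (mod 1999).
1375^500 = 1375^(256+128+64+32+16+4) ≡ 1225 (mod 1999).
Check: 1225² = 1500625 ≡ 1375 (mod 1999). The two roots are 774 and 1225.

774, 1225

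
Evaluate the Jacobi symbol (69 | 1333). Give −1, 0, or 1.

Reciprocity: 69 ≡ 1 and 1333 ≡ 1 (mod 4), so (69/1333) = +(1333/69).
Reduce top mod 69: now compute (22/69).
Pull out 2: since 69 ≡ 5 (mod 8), (2/69) = -1.
Reciprocity: 11 ≡ 3 and 69 ≡ 1 (mod 4), so (11/69) = +(69/11).
Reduce top mod 11: now compute (3/11).
Reciprocity: 3 ≡ 3 and 11 ≡ 3 (mod 4), so (3/11) = −(11/3).
Reduce top mod 3: now compute (2/3).
Pull out 2: since 3 ≡ 3 (mod 8), (2/3) = -1.
Reached (1/3) = 1. Collecting the sign flips along the way, the symbol is -1.

-1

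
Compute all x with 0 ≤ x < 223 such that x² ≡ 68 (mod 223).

108, 115

Since 223 ≡ 3 (mod 4), a square root of 68 is 68^((223+1)/4) = 68^56 mod 223.
Repeated squaring: 68^2≡164, 68^4≡136, 68^8≡210, 68^16≡169, 68^32≡17 (mod 223).
68^56 = 68^(32+16+8) ≡ 115 (mod 223).
Check: 115² = 13225 ≡ 68 (mod 223). The two roots are 108 and 115.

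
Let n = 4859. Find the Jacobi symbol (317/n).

1

Reciprocity: 317 ≡ 1 and 4859 ≡ 3 (mod 4), so (317/4859) = +(4859/317).
Reduce top mod 317: now compute (104/317).
Pull out 2^3: since 317 ≡ 5 (mod 8), (2/317) = -1, so (2/317)^3 = -1.
Reciprocity: 13 ≡ 1 and 317 ≡ 1 (mod 4), so (13/317) = +(317/13).
Reduce top mod 13: now compute (5/13).
Reciprocity: 5 ≡ 1 and 13 ≡ 1 (mod 4), so (5/13) = +(13/5).
Reduce top mod 5: now compute (3/5).
Reciprocity: 3 ≡ 3 and 5 ≡ 1 (mod 4), so (3/5) = +(5/3).
Reduce top mod 3: now compute (2/3).
Pull out 2: since 3 ≡ 3 (mod 8), (2/3) = -1.
Reached (1/3) = 1. Collecting the sign flips along the way, the symbol is +1.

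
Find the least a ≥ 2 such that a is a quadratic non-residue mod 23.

5

(2/23) = +1, so 2 is a residue.
(3/23) = +1, so 3 is a residue.
(4/23) = +1, so 4 is a residue.
(5/23) = −1, so 5 is the smallest positive non-residue mod 23.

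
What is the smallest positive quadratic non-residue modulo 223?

3

(2/223) = +1, so 2 is a residue.
(3/223) = −1, so 3 is the smallest positive non-residue mod 223.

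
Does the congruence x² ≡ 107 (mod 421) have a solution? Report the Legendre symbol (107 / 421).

Reciprocity: 107 ≡ 3 and 421 ≡ 1 (mod 4), so (107/421) = +(421/107).
Reduce top mod 107: now compute (100/107).
Pull out 2^2: since 107 ≡ 3 (mod 8), (2/107) = -1, so (2/107)^2 = +1.
Reciprocity: 25 ≡ 1 and 107 ≡ 3 (mod 4), so (25/107) = +(107/25).
Reduce top mod 25: now compute (7/25).
Reciprocity: 7 ≡ 3 and 25 ≡ 1 (mod 4), so (7/25) = +(25/7).
Reduce top mod 7: now compute (4/7).
Pull out 2^2: since 7 ≡ 7 (mod 8), (2/7) = +1, so (2/7)^2 = +1.
Reached (1/7) = 1. Collecting the sign flips along the way, the symbol is +1.

1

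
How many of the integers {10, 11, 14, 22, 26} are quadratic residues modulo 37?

3

(10/37) = +1 → QR.
(11/37) = +1 → QR.
(14/37) = -1 → non-residue.
(22/37) = -1 → non-residue.
(26/37) = +1 → QR.
Total quadratic residues among the 5: 3.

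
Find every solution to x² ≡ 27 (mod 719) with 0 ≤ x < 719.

226, 493

Since 719 ≡ 3 (mod 4), a square root of 27 is 27^((719+1)/4) = 27^180 mod 719.
Repeated squaring: 27^2≡10, 27^4≡100, 27^8≡653, 27^16≡42, 27^32≡326, 27^64≡583, 27^128≡521 (mod 719).
27^180 = 27^(128+32+16+4) ≡ 226 (mod 719).
Check: 226² = 51076 ≡ 27 (mod 719). The two roots are 226 and 493.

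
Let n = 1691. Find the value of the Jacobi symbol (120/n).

Pull out 2^3: since 1691 ≡ 3 (mod 8), (2/1691) = -1, so (2/1691)^3 = -1.
Reciprocity: 15 ≡ 3 and 1691 ≡ 3 (mod 4), so (15/1691) = −(1691/15).
Reduce top mod 15: now compute (11/15).
Reciprocity: 11 ≡ 3 and 15 ≡ 3 (mod 4), so (11/15) = −(15/11).
Reduce top mod 11: now compute (4/11).
Pull out 2^2: since 11 ≡ 3 (mod 8), (2/11) = -1, so (2/11)^2 = +1.
Reached (1/11) = 1. Collecting the sign flips along the way, the symbol is -1.

-1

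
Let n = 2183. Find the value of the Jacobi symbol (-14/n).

First reduce: -14 ≡ 2169 (mod 2183).
Reciprocity: 2169 ≡ 1 and 2183 ≡ 3 (mod 4), so (2169/2183) = +(2183/2169).
Reduce top mod 2169: now compute (14/2169).
Pull out 2: since 2169 ≡ 1 (mod 8), (2/2169) = +1.
Reciprocity: 7 ≡ 3 and 2169 ≡ 1 (mod 4), so (7/2169) = +(2169/7).
Reduce top mod 7: now compute (6/7).
Pull out 2: since 7 ≡ 7 (mod 8), (2/7) = +1.
Reciprocity: 3 ≡ 3 and 7 ≡ 3 (mod 4), so (3/7) = −(7/3).
Reduce top mod 3: now compute (1/3).
Reached (1/3) = 1. Collecting the sign flips along the way, the symbol is -1.

-1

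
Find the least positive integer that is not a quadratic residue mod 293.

2

(2/293) = −1, so 2 is the smallest positive non-residue mod 293.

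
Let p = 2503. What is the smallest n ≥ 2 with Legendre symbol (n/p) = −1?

3

(2/2503) = +1, so 2 is a residue.
(3/2503) = −1, so 3 is the smallest positive non-residue mod 2503.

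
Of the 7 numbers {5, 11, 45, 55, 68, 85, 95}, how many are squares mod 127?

2

(5/127) = -1 → non-residue.
(11/127) = +1 → QR.
(45/127) = -1 → non-residue.
(55/127) = -1 → non-residue.
(68/127) = +1 → QR.
(85/127) = -1 → non-residue.
(95/127) = -1 → non-residue.
Total quadratic residues among the 7: 2.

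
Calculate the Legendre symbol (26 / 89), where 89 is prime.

Euler's criterion: (26/89) ≡ 26^44 (mod 89).
26^2 ≡ 53 (mod 89)
26^4 ≡ 50 (mod 89)
26^8 ≡ 8 (mod 89)
26^16 ≡ 64 (mod 89)
26^32 ≡ 2 (mod 89)
26^44 = 26^(32+8+4) ≡ 88 (mod 89).
Result is 88 ≡ −1, so (26/89) = −1.

-1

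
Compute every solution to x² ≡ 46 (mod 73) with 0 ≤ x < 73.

22, 51

73 ≡ 1 (mod 4), so we find a root by search.
Trying successive values, 22² = 484 ≡ 46 (mod 73). The other root is 73 − 22 = 51.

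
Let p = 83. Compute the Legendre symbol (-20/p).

1

Euler's criterion: (-20/83) ≡ 63^41 (mod 83).
63^2 ≡ 68 (mod 83)
63^4 ≡ 59 (mod 83)
63^8 ≡ 78 (mod 83)
63^16 ≡ 25 (mod 83)
63^32 ≡ 44 (mod 83)
63^41 = 63^(32+8+1) ≡ 1 (mod 83).
Result is 1, so (-20/83) = 1.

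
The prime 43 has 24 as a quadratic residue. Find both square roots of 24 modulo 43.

14, 29

Since 43 ≡ 3 (mod 4), a square root of 24 is 24^((43+1)/4) = 24^11 mod 43.
Repeated squaring: 24^2≡17, 24^4≡31, 24^8≡15 (mod 43).
24^11 = 24^(8+2+1) ≡ 14 (mod 43).
Check: 14² = 196 ≡ 24 (mod 43). The two roots are 14 and 29.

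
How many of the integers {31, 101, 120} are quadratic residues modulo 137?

2

(31/137) = -1 → non-residue.
(101/137) = +1 → QR.
(120/137) = +1 → QR.
Total quadratic residues among the 3: 2.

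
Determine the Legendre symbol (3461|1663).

1

First reduce: 3461 ≡ 135 (mod 1663).
Reciprocity: 135 ≡ 3 and 1663 ≡ 3 (mod 4), so (135/1663) = −(1663/135).
Reduce top mod 135: now compute (43/135).
Reciprocity: 43 ≡ 3 and 135 ≡ 3 (mod 4), so (43/135) = −(135/43).
Reduce top mod 43: now compute (6/43).
Pull out 2: since 43 ≡ 3 (mod 8), (2/43) = -1.
Reciprocity: 3 ≡ 3 and 43 ≡ 3 (mod 4), so (3/43) = −(43/3).
Reduce top mod 3: now compute (1/3).
Reached (1/3) = 1. Collecting the sign flips along the way, the symbol is +1.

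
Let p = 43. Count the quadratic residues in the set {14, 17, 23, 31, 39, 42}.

4

(14/43) = +1 → QR.
(17/43) = +1 → QR.
(23/43) = +1 → QR.
(31/43) = +1 → QR.
(39/43) = -1 → non-residue.
(42/43) = -1 → non-residue.
Total quadratic residues among the 6: 4.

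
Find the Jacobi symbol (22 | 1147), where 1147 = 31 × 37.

1

Pull out 2: since 1147 ≡ 3 (mod 8), (2/1147) = -1.
Reciprocity: 11 ≡ 3 and 1147 ≡ 3 (mod 4), so (11/1147) = −(1147/11).
Reduce top mod 11: now compute (3/11).
Reciprocity: 3 ≡ 3 and 11 ≡ 3 (mod 4), so (3/11) = −(11/3).
Reduce top mod 3: now compute (2/3).
Pull out 2: since 3 ≡ 3 (mod 8), (2/3) = -1.
Reached (1/3) = 1. Collecting the sign flips along the way, the symbol is +1.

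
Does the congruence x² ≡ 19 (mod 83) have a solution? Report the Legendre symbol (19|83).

-1

Euler's criterion: (19/83) ≡ 19^41 (mod 83).
19^2 ≡ 29 (mod 83)
19^4 ≡ 11 (mod 83)
19^8 ≡ 38 (mod 83)
19^16 ≡ 33 (mod 83)
19^32 ≡ 10 (mod 83)
19^41 = 19^(32+8+1) ≡ 82 (mod 83).
Result is 82 ≡ −1, so (19/83) = −1.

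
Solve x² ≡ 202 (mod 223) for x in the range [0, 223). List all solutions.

47, 176

Since 223 ≡ 3 (mod 4), a square root of 202 is 202^((223+1)/4) = 202^56 mod 223.
Repeated squaring: 202^2≡218, 202^4≡25, 202^8≡179, 202^16≡152, 202^32≡135 (mod 223).
202^56 = 202^(32+16+8) ≡ 47 (mod 223).
Check: 47² = 2209 ≡ 202 (mod 223). The two roots are 47 and 176.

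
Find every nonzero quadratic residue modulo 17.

Square k = 1,…,8 (k and 17−k give the same square):
1²=1, 2²=4, 3²=9, 4²=16, 5²≡8, 6²≡2, 7²≡15, 8²≡13 (mod 17).
So the quadratic residues mod 17 are {1, 2, 4, 8, 9, 13, 15, 16}.

1,2,4,8,9,13,15,16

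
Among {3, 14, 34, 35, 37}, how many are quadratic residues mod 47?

4

(3/47) = +1 → QR.
(14/47) = +1 → QR.
(34/47) = +1 → QR.
(35/47) = -1 → non-residue.
(37/47) = +1 → QR.
Total quadratic residues among the 5: 4.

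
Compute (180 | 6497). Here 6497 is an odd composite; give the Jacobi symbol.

-1

Pull out 2^2: since 6497 ≡ 1 (mod 8), (2/6497) = +1, so (2/6497)^2 = +1.
Reciprocity: 45 ≡ 1 and 6497 ≡ 1 (mod 4), so (45/6497) = +(6497/45).
Reduce top mod 45: now compute (17/45).
Reciprocity: 17 ≡ 1 and 45 ≡ 1 (mod 4), so (17/45) = +(45/17).
Reduce top mod 17: now compute (11/17).
Reciprocity: 11 ≡ 3 and 17 ≡ 1 (mod 4), so (11/17) = +(17/11).
Reduce top mod 11: now compute (6/11).
Pull out 2: since 11 ≡ 3 (mod 8), (2/11) = -1.
Reciprocity: 3 ≡ 3 and 11 ≡ 3 (mod 4), so (3/11) = −(11/3).
Reduce top mod 3: now compute (2/3).
Pull out 2: since 3 ≡ 3 (mod 8), (2/3) = -1.
Reached (1/3) = 1. Collecting the sign flips along the way, the symbol is -1.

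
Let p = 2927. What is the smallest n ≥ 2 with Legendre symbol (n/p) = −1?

5

(2/2927) = +1, so 2 is a residue.
(3/2927) = +1, so 3 is a residue.
(4/2927) = +1, so 4 is a residue.
(5/2927) = −1, so 5 is the smallest positive non-residue mod 2927.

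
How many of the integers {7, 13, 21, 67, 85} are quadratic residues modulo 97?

1

(7/97) = -1 → non-residue.
(13/97) = -1 → non-residue.
(21/97) = -1 → non-residue.
(67/97) = -1 → non-residue.
(85/97) = +1 → QR.
Total quadratic residues among the 5: 1.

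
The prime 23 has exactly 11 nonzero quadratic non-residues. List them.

5 7 10 11 14 15 17 19 20 21 22

Square k = 1,…,11 (k and 23−k give the same square):
1²=1, 2²=4, 3²=9, 4²=16, 5²≡2, 6²≡13, 7²≡3, 8²≡18, 9²≡12, 10²≡8, 11²≡6 (mod 23).
The residues are {1, 2, 3, 4, 6, 8, 9, 12, 13, 16, 18}; the non-residues are the remaining 11 nonzero classes.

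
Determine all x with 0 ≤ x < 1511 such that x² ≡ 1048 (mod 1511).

Since 1511 ≡ 3 (mod 4), a square root of 1048 is 1048^((1511+1)/4) = 1048^378 mod 1511.
Repeated squaring: 1048^2≡1318, 1048^4≡985, 1048^8≡163, 1048^16≡882, 1048^32≡1270, 1048^64≡663, 1048^128≡1379, 1048^256≡803 (mod 1511).
1048^378 = 1048^(256+64+32+16+8+2) ≡ 1037 (mod 1511).
Check: 1037² = 1075369 ≡ 1048 (mod 1511). The two roots are 474 and 1037.

474, 1037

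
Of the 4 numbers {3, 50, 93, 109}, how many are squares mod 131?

2

(3/131) = +1 → QR.
(50/131) = -1 → non-residue.
(93/131) = -1 → non-residue.
(109/131) = +1 → QR.
Total quadratic residues among the 4: 2.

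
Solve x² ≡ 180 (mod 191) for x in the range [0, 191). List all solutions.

Since 191 ≡ 3 (mod 4), a square root of 180 is 180^((191+1)/4) = 180^48 mod 191.
Repeated squaring: 180^2≡121, 180^4≡125, 180^8≡154, 180^16≡32, 180^32≡69 (mod 191).
180^48 = 180^(32+16) ≡ 107 (mod 191).
Check: 107² = 11449 ≡ 180 (mod 191). The two roots are 84 and 107.

84, 107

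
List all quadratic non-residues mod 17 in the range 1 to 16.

Square k = 1,…,8 (k and 17−k give the same square):
1²=1, 2²=4, 3²=9, 4²=16, 5²≡8, 6²≡2, 7²≡15, 8²≡13 (mod 17).
The residues are {1, 2, 4, 8, 9, 13, 15, 16}; the non-residues are the remaining 8 nonzero classes.

3,5,6,7,10,11,12,14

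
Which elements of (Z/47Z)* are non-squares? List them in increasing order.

Square k = 1,…,23 (k and 47−k give the same square):
1²=1, 2²=4, 3²=9, 4²=16, 5²=25, 6²=36, 7²≡2, 8²≡17, 9²≡34, 10²≡6, 11²≡27, 12²≡3, 13²≡28, 14²≡8, 15²≡37, 16²≡21, 17²≡7, 18²≡42, 19²≡32, 20²≡24, 21²≡18, 22²≡14, 23²≡12 (mod 47).
The residues are {1, 2, 3, 4, 6, 7, 8, 9, 12, 14, 16, 17, 18, 21, 24, 25, 27, 28, 32, 34, 36, 37, 42}; the non-residues are the remaining 23 nonzero classes.

5, 10, 11, 13, 15, 19, 20, 22, 23, 26, 29, 30, 31, 33, 35, 38, 39, 40, 41, 43, 44, 45, 46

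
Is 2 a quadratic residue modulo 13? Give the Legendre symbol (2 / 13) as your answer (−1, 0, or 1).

-1

Pull out 2: since 13 ≡ 5 (mod 8), (2/13) = -1.
Reached (1/13) = 1. Collecting the sign flips along the way, the symbol is -1.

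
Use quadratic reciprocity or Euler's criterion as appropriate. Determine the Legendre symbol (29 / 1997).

Reciprocity: 29 ≡ 1 and 1997 ≡ 1 (mod 4), so (29/1997) = +(1997/29).
Reduce top mod 29: now compute (25/29).
Reciprocity: 25 ≡ 1 and 29 ≡ 1 (mod 4), so (25/29) = +(29/25).
Reduce top mod 25: now compute (4/25).
Pull out 2^2: since 25 ≡ 1 (mod 8), (2/25) = +1, so (2/25)^2 = +1.
Reached (1/25) = 1. Collecting the sign flips along the way, the symbol is +1.

1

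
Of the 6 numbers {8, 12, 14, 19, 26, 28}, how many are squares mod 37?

(8/37) = -1 → non-residue.
(12/37) = +1 → QR.
(14/37) = -1 → non-residue.
(19/37) = -1 → non-residue.
(26/37) = +1 → QR.
(28/37) = +1 → QR.
Total quadratic residues among the 6: 3.

3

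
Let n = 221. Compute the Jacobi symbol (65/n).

0

Reciprocity: 65 ≡ 1 and 221 ≡ 1 (mod 4), so (65/221) = +(221/65).
Reduce top mod 65: now compute (26/65).
Pull out 2: since 65 ≡ 1 (mod 8), (2/65) = +1.
Reciprocity: 13 ≡ 1 and 65 ≡ 1 (mod 4), so (13/65) = +(65/13).
Reduce top mod 13: now compute (0/13).
Top reduces to 0: gcd > 1, so the symbol is 0.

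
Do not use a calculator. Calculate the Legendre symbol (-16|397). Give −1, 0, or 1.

Euler's criterion: (-16/397) ≡ 381^198 (mod 397).
381^2 ≡ 256 (mod 397)
381^4 ≡ 31 (mod 397)
381^8 ≡ 167 (mod 397)
381^16 ≡ 99 (mod 397)
381^32 ≡ 273 (mod 397)
381^64 ≡ 290 (mod 397)
381^128 ≡ 333 (mod 397)
381^198 = 381^(128+64+4+2) ≡ 1 (mod 397).
Result is 1, so (-16/397) = 1.

1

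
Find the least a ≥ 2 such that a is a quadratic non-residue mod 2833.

(2/2833) = +1, so 2 is a residue.
(3/2833) = +1, so 3 is a residue.
(4/2833) = +1, so 4 is a residue.
(5/2833) = −1, so 5 is the smallest positive non-residue mod 2833.

5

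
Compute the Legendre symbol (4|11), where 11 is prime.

Euler's criterion: (4/11) ≡ 4^5 (mod 11).
4^2 ≡ 5 (mod 11)
4^4 ≡ 3 (mod 11)
4^5 = 4^(4+1) ≡ 1 (mod 11).
Result is 1, so (4/11) = 1.

1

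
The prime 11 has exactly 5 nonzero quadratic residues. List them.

Square k = 1,…,5 (k and 11−k give the same square):
1²=1, 2²=4, 3²=9, 4²≡5, 5²≡3 (mod 11).
So the quadratic residues mod 11 are {1, 3, 4, 5, 9}.

1, 3, 4, 5, 9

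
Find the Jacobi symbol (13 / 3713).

Reciprocity: 13 ≡ 1 and 3713 ≡ 1 (mod 4), so (13/3713) = +(3713/13).
Reduce top mod 13: now compute (8/13).
Pull out 2^3: since 13 ≡ 5 (mod 8), (2/13) = -1, so (2/13)^3 = -1.
Reached (1/13) = 1. Collecting the sign flips along the way, the symbol is -1.

-1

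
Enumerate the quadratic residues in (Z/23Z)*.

1, 2, 3, 4, 6, 8, 9, 12, 13, 16, 18

Square k = 1,…,11 (k and 23−k give the same square):
1²=1, 2²=4, 3²=9, 4²=16, 5²≡2, 6²≡13, 7²≡3, 8²≡18, 9²≡12, 10²≡8, 11²≡6 (mod 23).
So the quadratic residues mod 23 are {1, 2, 3, 4, 6, 8, 9, 12, 13, 16, 18}.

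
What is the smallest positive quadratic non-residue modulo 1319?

13

(2/1319) = +1, so 2 is a residue.
(3/1319) = +1, so 3 is a residue.
(4/1319) = +1, so 4 is a residue.
(5/1319) = +1, so 5 is a residue.
(6/1319) = +1, so 6 is a residue.
(7/1319) = +1, so 7 is a residue.
(8/1319) = +1, so 8 is a residue.
(9/1319) = +1, so 9 is a residue.
(10/1319) = +1, so 10 is a residue.
(11/1319) = +1, so 11 is a residue.
(12/1319) = +1, so 12 is a residue.
(13/1319) = −1, so 13 is the smallest positive non-residue mod 1319.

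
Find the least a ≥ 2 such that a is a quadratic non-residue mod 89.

3

(2/89) = +1, so 2 is a residue.
(3/89) = −1, so 3 is the smallest positive non-residue mod 89.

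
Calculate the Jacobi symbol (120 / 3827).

Pull out 2^3: since 3827 ≡ 3 (mod 8), (2/3827) = -1, so (2/3827)^3 = -1.
Reciprocity: 15 ≡ 3 and 3827 ≡ 3 (mod 4), so (15/3827) = −(3827/15).
Reduce top mod 15: now compute (2/15).
Pull out 2: since 15 ≡ 7 (mod 8), (2/15) = +1.
Reached (1/15) = 1. Collecting the sign flips along the way, the symbol is +1.

1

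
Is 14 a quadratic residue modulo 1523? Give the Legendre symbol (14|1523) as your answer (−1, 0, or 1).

1

Pull out 2: since 1523 ≡ 3 (mod 8), (2/1523) = -1.
Reciprocity: 7 ≡ 3 and 1523 ≡ 3 (mod 4), so (7/1523) = −(1523/7).
Reduce top mod 7: now compute (4/7).
Pull out 2^2: since 7 ≡ 7 (mod 8), (2/7) = +1, so (2/7)^2 = +1.
Reached (1/7) = 1. Collecting the sign flips along the way, the symbol is +1.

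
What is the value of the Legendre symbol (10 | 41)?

Euler's criterion: (10/41) ≡ 10^20 (mod 41).
10^2 ≡ 18 (mod 41)
10^4 ≡ 37 (mod 41)
10^8 ≡ 16 (mod 41)
10^16 ≡ 10 (mod 41)
10^20 = 10^(16+4) ≡ 1 (mod 41).
Result is 1, so (10/41) = 1.

1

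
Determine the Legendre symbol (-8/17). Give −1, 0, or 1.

1

First reduce: -8 ≡ 9 (mod 17).
Reciprocity: 9 ≡ 1 and 17 ≡ 1 (mod 4), so (9/17) = +(17/9).
Reduce top mod 9: now compute (8/9).
Pull out 2^3: since 9 ≡ 1 (mod 8), (2/9) = +1, so (2/9)^3 = +1.
Reached (1/9) = 1. Collecting the sign flips along the way, the symbol is +1.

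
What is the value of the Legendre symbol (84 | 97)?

-1

Pull out 2^2: since 97 ≡ 1 (mod 8), (2/97) = +1, so (2/97)^2 = +1.
Reciprocity: 21 ≡ 1 and 97 ≡ 1 (mod 4), so (21/97) = +(97/21).
Reduce top mod 21: now compute (13/21).
Reciprocity: 13 ≡ 1 and 21 ≡ 1 (mod 4), so (13/21) = +(21/13).
Reduce top mod 13: now compute (8/13).
Pull out 2^3: since 13 ≡ 5 (mod 8), (2/13) = -1, so (2/13)^3 = -1.
Reached (1/13) = 1. Collecting the sign flips along the way, the symbol is -1.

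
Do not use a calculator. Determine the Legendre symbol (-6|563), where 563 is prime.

First reduce: -6 ≡ 557 (mod 563).
Reciprocity: 557 ≡ 1 and 563 ≡ 3 (mod 4), so (557/563) = +(563/557).
Reduce top mod 557: now compute (6/557).
Pull out 2: since 557 ≡ 5 (mod 8), (2/557) = -1.
Reciprocity: 3 ≡ 3 and 557 ≡ 1 (mod 4), so (3/557) = +(557/3).
Reduce top mod 3: now compute (2/3).
Pull out 2: since 3 ≡ 3 (mod 8), (2/3) = -1.
Reached (1/3) = 1. Collecting the sign flips along the way, the symbol is +1.

1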